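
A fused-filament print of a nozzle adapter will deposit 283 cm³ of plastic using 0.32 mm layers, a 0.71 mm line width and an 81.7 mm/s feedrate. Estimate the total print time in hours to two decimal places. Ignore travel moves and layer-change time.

4.24 hours

Line area: 0.32 × 0.71 → 0.2272 mm².
Toolpath length = 283 cm³ / 0.2272 mm² = 283000 / 0.2272 = 1245598.6 mm.
Print-move time = 1245598.6 / 81.7, so 15246 s.
Converting: 15246 s = 4.24 hours.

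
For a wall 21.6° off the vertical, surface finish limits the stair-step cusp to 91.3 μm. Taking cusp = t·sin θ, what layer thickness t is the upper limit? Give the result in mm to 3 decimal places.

t = h_c / sin θ = 0.0913 / 0.3681 = 0.248 mm.

0.248 mm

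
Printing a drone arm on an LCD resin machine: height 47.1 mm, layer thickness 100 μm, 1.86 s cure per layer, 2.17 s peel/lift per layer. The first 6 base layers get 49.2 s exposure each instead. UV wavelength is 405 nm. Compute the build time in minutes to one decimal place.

36.4 minutes

Layers = ⌈47.1/0.1⌉ = 471.
Bottom layers = 6 × (49.2 + 2.17), so 308.22 s.
Regular layers = 465 × (1.86 + 2.17) = 1873.95 s.
Total = 308.22 + 1873.95 = 2182.17 s = 36.4 minutes.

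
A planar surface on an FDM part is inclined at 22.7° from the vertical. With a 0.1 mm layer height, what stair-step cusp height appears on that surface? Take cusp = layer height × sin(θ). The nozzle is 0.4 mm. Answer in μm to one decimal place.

sin(22.7°) = 0.3859, so cusp = 0.1 × 0.3859 = 0.03859 mm → 38.6 μm.

38.6 μm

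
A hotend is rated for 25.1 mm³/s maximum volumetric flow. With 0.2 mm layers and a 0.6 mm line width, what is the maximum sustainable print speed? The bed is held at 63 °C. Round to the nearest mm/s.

209 mm/s

Extrusion cross-section = 0.2 × 0.6, so 0.12 mm².
v_max = Q/A = 25.1/0.12 = 209.17 mm/s → 209 mm/s.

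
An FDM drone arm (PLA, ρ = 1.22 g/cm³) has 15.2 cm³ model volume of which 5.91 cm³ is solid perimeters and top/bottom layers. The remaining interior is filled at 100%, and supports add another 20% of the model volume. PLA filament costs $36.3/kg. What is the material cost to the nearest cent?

Volume inside the shell = 15.2 − 5.91 = 9.29 cm³.
Infill deposited: 1.00 × 9.29 → 9.29 cm³.
Support: 0.20 × 15.2 → 3.04 cm³.
Total extruded = 5.91 + 9.29 + 3.04 = 18.24 cm³.
Mass: 18.24 × 1.22 → 22.2528 g.
At $36.3/kg: 22.2528/1000 × 36.3 = $0.81.

$0.81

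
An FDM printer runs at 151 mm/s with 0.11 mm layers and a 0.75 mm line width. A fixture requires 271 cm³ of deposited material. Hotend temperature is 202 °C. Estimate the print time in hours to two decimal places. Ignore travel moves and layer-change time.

Extrusion cross-section: 0.11 × 0.75 → 0.0825 mm².
Path length: 271000 mm³ / 0.0825 mm² → 3284848.5 mm.
Extrusion time: 3284848.5 / 151 → 21754 s.
Converting: 21754 s = 6.04 hours.

6.04 hours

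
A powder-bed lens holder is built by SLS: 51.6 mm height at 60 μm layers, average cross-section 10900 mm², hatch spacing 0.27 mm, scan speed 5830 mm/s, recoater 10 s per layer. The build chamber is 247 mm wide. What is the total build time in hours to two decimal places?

Number of layers: 51.6 / 0.06 → 860 (rounded up).
Hatch length per layer = 10900 / 0.27, so 40370.4 mm.
Per-layer scan time = 40370.4 / 5830 = 6.9246 s.
Time per layer: 6.9246 + 10 → 16.9246 s.
860 layers × 16.9246 s/layer = 14555.156 s, i.e. 4.04 hours.

4.04 hours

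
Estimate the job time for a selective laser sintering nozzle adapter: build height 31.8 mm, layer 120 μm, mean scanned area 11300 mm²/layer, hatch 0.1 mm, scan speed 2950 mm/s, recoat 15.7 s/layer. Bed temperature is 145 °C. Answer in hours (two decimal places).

3.98 hours

Layers = ⌈31.8/0.12⌉ = 265.
Scan path per layer: 11300 / 0.1 → 113000 mm.
Per-layer scan time = 113000 / 2950, so 38.3051 s.
Layer cycle = 38.3051 + 15.7, so 54.0051 s.
Build time = 265 × 54.0051 = 14311.3515 s = 3.98 hours.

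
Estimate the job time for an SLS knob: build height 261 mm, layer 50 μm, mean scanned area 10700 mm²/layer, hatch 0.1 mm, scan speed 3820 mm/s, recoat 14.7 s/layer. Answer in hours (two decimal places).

Layer count = ceil(261 / 0.05) = 5220.
Scan path per layer = 10700 / 0.1 = 107000 mm.
Scan time per layer = 107000 / 3820, so 28.0105 s.
Layer cycle = 28.0105 + 14.7, so 42.7105 s.
Build time = 5220 × 42.7105 = 222948.81 s = 61.93 hours.

61.93 hours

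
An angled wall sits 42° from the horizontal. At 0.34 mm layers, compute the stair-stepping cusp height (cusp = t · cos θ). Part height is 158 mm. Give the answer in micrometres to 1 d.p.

cos(42°) = 0.7431, so cusp = 0.34 × 0.7431 = 0.252654 mm → 252.7 μm.

252.7 μm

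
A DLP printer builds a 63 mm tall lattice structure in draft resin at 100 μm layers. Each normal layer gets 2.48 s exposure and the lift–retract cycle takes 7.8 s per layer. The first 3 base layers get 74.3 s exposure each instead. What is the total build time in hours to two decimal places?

1.86 hours

Number of layers: 63 / 0.1 → 630 (rounded up).
Bottom layers = 3 × (74.3 + 7.8) = 246.3 s.
Normal layers = 627 × (2.48 + 7.8) = 6445.56 s.
Total = 246.3 + 6445.56 = 6691.86 s = 1.86 hours.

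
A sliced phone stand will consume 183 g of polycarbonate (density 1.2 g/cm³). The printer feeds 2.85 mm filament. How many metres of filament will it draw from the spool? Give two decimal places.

Volume = 183 g / 1.2 g·cm⁻³ = 152.5 cm³ = 152500 mm³.
A = π r² = π × 1.425² = 6.3794 mm².
L = V/A = 152500/6.3794 = 23905.07 mm → 23.91 m.

23.91 m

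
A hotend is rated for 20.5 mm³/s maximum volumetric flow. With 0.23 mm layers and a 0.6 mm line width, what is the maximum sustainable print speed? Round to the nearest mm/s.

Extrusion cross-section = 0.23 × 0.6, so 0.138 mm².
v_max = Q/A = 20.5/0.138 = 148.55 mm/s → 149 mm/s.

149 mm/s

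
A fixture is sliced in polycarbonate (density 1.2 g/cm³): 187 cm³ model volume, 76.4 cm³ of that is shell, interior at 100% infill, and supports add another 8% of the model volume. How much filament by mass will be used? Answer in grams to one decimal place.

Infill region: 187 − 76.4 → 110.6 cm³.
Deposited infill: 1.00 × 110.6 → 110.6 cm³.
Support = 0.08 × 187 = 14.96 cm³.
Total printed volume = 76.4 + 110.6 + 14.96 = 201.96 cm³.
Mass = 201.96 × 1.2, so 242.352 g.

242.4 g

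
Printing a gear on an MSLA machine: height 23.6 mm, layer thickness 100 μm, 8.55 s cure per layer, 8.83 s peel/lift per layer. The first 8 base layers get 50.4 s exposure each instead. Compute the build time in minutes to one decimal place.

Layer count = ceil(23.6 / 0.1) = 236.
Burn-in layers = 8 × (50.4 + 8.83) = 473.84 s.
Remaining layers: 228 × (8.55 + 8.83) → 3962.64 s.
Total = 473.84 + 3962.64 = 4436.48 s = 73.9 minutes.

73.9 minutes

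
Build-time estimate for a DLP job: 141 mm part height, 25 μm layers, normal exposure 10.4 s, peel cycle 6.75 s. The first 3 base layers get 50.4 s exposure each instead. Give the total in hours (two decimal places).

Layer count = ceil(141 / 0.025) = 5640.
Burn-in layers = 3 × (50.4 + 6.75) = 171.45 s.
Normal layers = 5637 × (10.4 + 6.75) = 96674.55 s.
Sum: 171.45 + 96674.55 = 96846 s → 26.90 hours.

26.90 hours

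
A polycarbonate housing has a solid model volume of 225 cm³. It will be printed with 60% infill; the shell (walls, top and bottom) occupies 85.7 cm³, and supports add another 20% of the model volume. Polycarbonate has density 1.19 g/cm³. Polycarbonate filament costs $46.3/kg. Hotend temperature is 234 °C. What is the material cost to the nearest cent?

$11.81

Interior volume: 225 − 85.7 → 139.3 cm³.
Infill deposited = 0.60 × 139.3, so 83.58 cm³.
Support = 0.20 × 225 = 45 cm³.
Total extruded = 85.7 + 83.58 + 45 = 214.28 cm³.
Mass: 214.28 × 1.19 → 254.9932 g.
Cost = 254.9932 g / 1000 × $46.3/kg = $11.81.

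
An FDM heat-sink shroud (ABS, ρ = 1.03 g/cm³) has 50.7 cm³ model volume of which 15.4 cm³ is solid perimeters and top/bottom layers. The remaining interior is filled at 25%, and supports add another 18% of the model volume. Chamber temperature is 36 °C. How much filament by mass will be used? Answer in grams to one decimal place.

Volume inside the shell = 50.7 − 15.4 = 35.3 cm³.
Infill deposited = 0.25 × 35.3 = 8.825 cm³.
Support = 0.18 × 50.7, so 9.126 cm³.
Total extruded: 15.4 + 8.825 + 9.126 → 33.351 cm³.
Mass: 33.351 × 1.03 → 34.35153 g.

34.4 g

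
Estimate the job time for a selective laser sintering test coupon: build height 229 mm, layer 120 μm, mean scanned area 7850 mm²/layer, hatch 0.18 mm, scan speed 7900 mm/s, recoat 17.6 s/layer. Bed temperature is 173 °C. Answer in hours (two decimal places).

Layer count = ceil(229 / 0.12) = 1909.
Hatch length per layer = 7850 / 0.18 = 43611.1 mm.
Scan time per layer: 43611.1 / 7900 → 5.5204 s.
Per-layer time: 5.5204 + 17.6 → 23.1204 s.
1909 layers × 23.1204 s/layer = 44136.8436 s, i.e. 12.26 hours.

12.26 hours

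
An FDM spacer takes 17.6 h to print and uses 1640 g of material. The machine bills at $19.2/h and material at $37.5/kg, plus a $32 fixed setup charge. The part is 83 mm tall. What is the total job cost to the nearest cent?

Time charge: 19.2 × 17.6 → $337.92.
Material charge: 37.5 × 1640/1000 → $61.50.
Adding setup: 337.92 + 61.50 + 32 → $431.42.

$431.42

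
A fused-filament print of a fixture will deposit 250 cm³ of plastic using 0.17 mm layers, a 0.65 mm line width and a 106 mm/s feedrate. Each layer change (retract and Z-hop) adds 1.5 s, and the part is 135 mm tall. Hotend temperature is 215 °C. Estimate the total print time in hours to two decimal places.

6.26 hours

Extrusion cross-section = 0.17 × 0.65 = 0.1105 mm².
Path length: 250000 mm³ / 0.1105 mm² → 2262443.4 mm.
Print-move time: 2262443.4 / 106 → 21343.8 s.
Layer count = ceil(135 / 0.17) = 795.
Non-print overhead = 795 × 1.5, so 1192.5 s.
Altogether 21343.8 + 1192.5 = 22536.3 s, i.e. 6.26 hours.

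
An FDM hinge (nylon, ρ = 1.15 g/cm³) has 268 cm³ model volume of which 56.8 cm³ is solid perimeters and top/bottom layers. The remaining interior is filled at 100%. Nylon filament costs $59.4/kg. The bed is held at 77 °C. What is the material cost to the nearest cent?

Volume inside the shell = 268 − 56.8 = 211.2 cm³.
Infill volume = 1.00 × 211.2, so 211.2 cm³.
Total extruded = 56.8 + 211.2 = 268 cm³.
Mass: 268 × 1.15 → 308.2 g.
At $59.4/kg: 308.2/1000 × 59.4 = $18.31.

$18.31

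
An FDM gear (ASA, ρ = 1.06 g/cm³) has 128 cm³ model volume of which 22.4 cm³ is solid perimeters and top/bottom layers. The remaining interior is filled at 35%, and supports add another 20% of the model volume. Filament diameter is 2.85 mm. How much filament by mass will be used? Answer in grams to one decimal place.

Interior volume = 128 − 22.4, so 105.6 cm³.
Infill volume = 0.35 × 105.6, so 36.96 cm³.
Support: 0.20 × 128 → 25.6 cm³.
Deposited volume = 22.4 + 36.96 + 25.6, so 84.96 cm³.
Mass = 84.96 × 1.06, so 90.0576 g.

90.1 g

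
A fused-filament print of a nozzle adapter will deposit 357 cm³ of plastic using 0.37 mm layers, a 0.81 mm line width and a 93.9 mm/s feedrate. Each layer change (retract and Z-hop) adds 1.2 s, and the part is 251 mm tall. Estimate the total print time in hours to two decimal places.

Extrusion cross-section = 0.37 × 0.81 = 0.2997 mm².
Path length: 357000 mm³ / 0.2997 mm² → 1191191.2 mm.
Extrusion time = 1191191.2 / 93.9 = 12685.7 s.
Layer count = ceil(251 / 0.37) = 679.
Z-hop total = 679 × 1.2, so 814.8 s.
Total = 12685.7 + 814.8 = 13500.5 s = 3.75 hours.

3.75 hours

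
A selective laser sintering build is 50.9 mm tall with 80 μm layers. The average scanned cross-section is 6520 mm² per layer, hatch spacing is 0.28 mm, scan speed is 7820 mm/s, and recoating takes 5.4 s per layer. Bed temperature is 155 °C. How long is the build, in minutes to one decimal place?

Layer count = ceil(50.9 / 0.08) = 637.
Hatch length per layer = 6520 / 0.28, so 23285.7 mm.
Laser time per layer = 23285.7 / 7820 = 2.9777 s.
Per-layer time = 2.9777 + 5.4, so 8.3777 s.
Total: 637 × 8.3777 s = 5336.5949 s → 88.9 minutes.

88.9 minutes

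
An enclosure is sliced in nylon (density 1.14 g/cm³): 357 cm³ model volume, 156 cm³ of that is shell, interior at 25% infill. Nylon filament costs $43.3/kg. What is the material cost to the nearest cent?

Infill region = 357 − 156 = 201 cm³.
Deposited infill = 0.25 × 201 = 50.25 cm³.
Deposited volume = 156 + 50.25, so 206.25 cm³.
Mass = 206.25 × 1.14 = 235.125 g.
At $43.3/kg: 235.125/1000 × 43.3 = $10.18.

$10.18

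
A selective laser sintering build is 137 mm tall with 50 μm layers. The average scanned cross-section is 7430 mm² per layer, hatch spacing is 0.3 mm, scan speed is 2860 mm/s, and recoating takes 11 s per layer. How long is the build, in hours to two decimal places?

Layers = ⌈137/0.05⌉ = 2740.
Scan path per layer = 7430 / 0.3 = 24766.7 mm.
Laser time per layer: 24766.7 / 2860 → 8.6597 s.
Per-layer time = 8.6597 + 11, so 19.6597 s.
2740 layers × 19.6597 s/layer = 53867.578 s, i.e. 14.96 hours.

14.96 hours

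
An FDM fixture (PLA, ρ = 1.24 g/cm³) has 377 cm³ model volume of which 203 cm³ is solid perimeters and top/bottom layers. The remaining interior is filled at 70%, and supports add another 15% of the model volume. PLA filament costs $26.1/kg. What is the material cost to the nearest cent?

Interior volume: 377 − 203 → 174 cm³.
Infill volume = 0.70 × 174, so 121.8 cm³.
Support: 0.15 × 377 → 56.55 cm³.
Total extruded = 203 + 121.8 + 56.55 = 381.35 cm³.
Mass: 381.35 × 1.24 → 472.874 g.
At $26.1/kg: 472.874/1000 × 26.1 = $12.34.

$12.34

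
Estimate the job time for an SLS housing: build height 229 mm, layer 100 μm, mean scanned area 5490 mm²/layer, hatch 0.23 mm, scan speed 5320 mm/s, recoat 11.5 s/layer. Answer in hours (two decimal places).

Layers = ⌈229/0.1⌉ = 2290.
Hatch length per layer: 5490 / 0.23 → 23869.6 mm.
Per-layer scan time: 23869.6 / 5320 → 4.4868 s.
Layer cycle = 4.4868 + 11.5 = 15.9868 s.
Total: 2290 × 15.9868 s = 36609.772 s → 10.17 hours.

10.17 hours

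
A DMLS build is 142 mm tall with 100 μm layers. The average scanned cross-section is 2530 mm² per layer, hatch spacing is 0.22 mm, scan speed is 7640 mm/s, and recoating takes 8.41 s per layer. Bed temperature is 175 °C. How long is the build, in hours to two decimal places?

3.91 hours

Number of layers: 142 / 0.1 → 1420 (rounded up).
Scan path per layer = 2530 / 0.22, so 11500 mm.
Per-layer scan time: 11500 / 7640 → 1.5052 s.
Time per layer = 1.5052 + 8.41 = 9.9152 s.
1420 layers × 9.9152 s/layer = 14079.584 s, i.e. 3.91 hours.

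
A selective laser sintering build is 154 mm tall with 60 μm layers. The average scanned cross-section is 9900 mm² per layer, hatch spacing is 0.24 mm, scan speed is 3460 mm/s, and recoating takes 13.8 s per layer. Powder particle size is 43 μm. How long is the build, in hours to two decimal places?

18.34 hours

Layers = ⌈154/0.06⌉ = 2567.
Scan path per layer: 9900 / 0.24 → 41250 mm.
Scan time per layer: 41250 / 3460 → 11.922 s.
Time per layer = 11.922 + 13.8 = 25.722 s.
2567 layers × 25.722 s/layer = 66028.374 s, i.e. 18.34 hours.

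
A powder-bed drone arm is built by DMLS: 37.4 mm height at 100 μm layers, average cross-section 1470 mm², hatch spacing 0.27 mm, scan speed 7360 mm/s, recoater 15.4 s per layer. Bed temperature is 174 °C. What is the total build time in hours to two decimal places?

Number of layers: 37.4 / 0.1 → 374 (rounded up).
Per-layer scan distance: 1470 / 0.27 → 5444.4 mm.
Scan time per layer: 5444.4 / 7360 → 0.7397 s.
Layer cycle = 0.7397 + 15.4, so 16.1397 s.
Build time = 374 × 16.1397 = 6036.2478 s = 1.68 hours.

1.68 hours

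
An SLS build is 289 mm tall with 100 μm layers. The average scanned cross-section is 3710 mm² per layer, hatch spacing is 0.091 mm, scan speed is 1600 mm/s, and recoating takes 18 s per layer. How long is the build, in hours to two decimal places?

Number of layers: 289 / 0.1 → 2890 (rounded up).
Scan path per layer = 3710 / 0.091 = 40769.2 mm.
Per-layer scan time: 40769.2 / 1600 → 25.4808 s.
Time per layer = 25.4808 + 18 = 43.4808 s.
2890 layers × 43.4808 s/layer = 125659.512 s, i.e. 34.91 hours.

34.91 hours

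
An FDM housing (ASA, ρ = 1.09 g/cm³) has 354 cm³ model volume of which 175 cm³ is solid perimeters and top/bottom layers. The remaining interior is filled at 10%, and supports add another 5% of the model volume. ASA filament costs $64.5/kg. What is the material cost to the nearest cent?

$14.81

Volume inside the shell = 354 − 175 = 179 cm³.
Infill deposited: 0.10 × 179 → 17.9 cm³.
Support: 0.05 × 354 → 17.7 cm³.
Total extruded = 175 + 17.9 + 17.7 = 210.6 cm³.
Mass = 210.6 × 1.09 = 229.554 g.
At $64.5/kg: 229.554/1000 × 64.5 = $14.81.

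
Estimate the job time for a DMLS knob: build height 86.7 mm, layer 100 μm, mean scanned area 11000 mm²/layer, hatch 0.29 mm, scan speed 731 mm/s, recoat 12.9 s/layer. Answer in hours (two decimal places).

Layers = ⌈86.7/0.1⌉ = 867.
Hatch length per layer = 11000 / 0.29, so 37931 mm.
Scan time per layer = 37931 / 731 = 51.8892 s.
Time per layer = 51.8892 + 12.9, so 64.7892 s.
867 layers × 64.7892 s/layer = 56172.2364 s, i.e. 15.60 hours.

15.60 hours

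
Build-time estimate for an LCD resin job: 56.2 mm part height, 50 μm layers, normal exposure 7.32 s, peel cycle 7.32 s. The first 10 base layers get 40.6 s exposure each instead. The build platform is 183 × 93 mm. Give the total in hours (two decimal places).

Number of layers: 56.2 / 0.05 → 1124 (rounded up).
Base layers = 10 × (40.6 + 7.32) = 479.2 s.
Remaining layers = 1114 × (7.32 + 7.32) = 16308.96 s.
Sum: 479.2 + 16308.96 = 16788.16 s → 4.66 hours.

4.66 hours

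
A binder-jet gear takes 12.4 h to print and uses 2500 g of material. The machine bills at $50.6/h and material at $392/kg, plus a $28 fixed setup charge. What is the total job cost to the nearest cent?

$1635.44

Machine-time cost = 50.6 × 12.4, so $627.44.
Material charge = 392 × 2500/1000, so $980.00.
Total = 627.44 + 980.00 + 28 = $1635.44.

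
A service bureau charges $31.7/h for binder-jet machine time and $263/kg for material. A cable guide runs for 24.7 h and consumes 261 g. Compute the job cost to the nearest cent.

Machine cost = 31.7 × 24.7, so $782.99.
Material charge: 263 × 261/1000 → $68.643.
Total = 782.99 + 68.643 = 851.633 ≈ $851.63.

$851.63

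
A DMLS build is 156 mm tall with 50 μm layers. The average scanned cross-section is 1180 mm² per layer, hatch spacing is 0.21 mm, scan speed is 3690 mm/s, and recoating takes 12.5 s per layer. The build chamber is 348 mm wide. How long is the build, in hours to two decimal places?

Layer count = ceil(156 / 0.05) = 3120.
Per-layer scan distance = 1180 / 0.21, so 5619 mm.
Per-layer scan time = 5619 / 3690, so 1.5228 s.
Layer cycle: 1.5228 + 12.5 → 14.0228 s.
3120 layers × 14.0228 s/layer = 43751.136 s, i.e. 12.15 hours.

12.15 hours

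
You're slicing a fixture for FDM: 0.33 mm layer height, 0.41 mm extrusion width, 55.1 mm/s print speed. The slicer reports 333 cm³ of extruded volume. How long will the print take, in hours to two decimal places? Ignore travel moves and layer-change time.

12.41 hours

Bead cross-section: 0.33 × 0.41 → 0.1353 mm².
Total extruded path = 333000/0.1353 = 2461197.3 mm.
Time extruding = 2461197.3 / 55.1, so 44667.8 s.
Converting: 44667.8 s = 12.41 hours.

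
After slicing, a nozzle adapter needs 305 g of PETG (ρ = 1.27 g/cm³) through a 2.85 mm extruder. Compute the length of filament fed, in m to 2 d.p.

Extruded volume: 305/1.27 = 240.1575 cm³ (240157.5 mm³).
A = π r² = π × 1.425² = 6.3794 mm².
L = V/A = 240157.5/6.3794 = 37645.78 mm → 37.65 m.

37.65 m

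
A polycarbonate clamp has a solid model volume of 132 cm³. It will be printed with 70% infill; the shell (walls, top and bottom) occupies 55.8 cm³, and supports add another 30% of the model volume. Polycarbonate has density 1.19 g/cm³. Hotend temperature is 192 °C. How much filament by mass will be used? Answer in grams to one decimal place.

177.0 g

Volume inside the shell = 132 − 55.8, so 76.2 cm³.
Infill volume: 0.70 × 76.2 → 53.34 cm³.
Support: 0.30 × 132 → 39.6 cm³.
Total printed volume: 55.8 + 53.34 + 39.6 → 148.74 cm³.
Mass: 148.74 × 1.19 → 177.0006 g.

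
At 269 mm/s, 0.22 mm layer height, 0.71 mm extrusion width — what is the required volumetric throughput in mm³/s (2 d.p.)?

42.02

Extrusion cross-section = 0.22 × 0.71, so 0.1562 mm².
Volumetric flow = 269 × 0.1562 = 42.02 mm³/s.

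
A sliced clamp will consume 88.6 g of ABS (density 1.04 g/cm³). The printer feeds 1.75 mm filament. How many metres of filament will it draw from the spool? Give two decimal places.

35.42 m

Extruded volume: 88.6/1.04 = 85.1923 cm³ (85192.3 mm³).
Filament cross-section = π × (1.75/2)² = 2.4053 mm².
L = V/A = 85192.3/2.4053 = 35418.58 mm → 35.42 m.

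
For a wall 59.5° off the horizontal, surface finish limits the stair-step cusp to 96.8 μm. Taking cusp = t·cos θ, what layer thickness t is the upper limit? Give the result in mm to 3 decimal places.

0.191 mm

Layer height = cusp / cos(59.5°) = 0.0968 / 0.5075 = 0.191 mm.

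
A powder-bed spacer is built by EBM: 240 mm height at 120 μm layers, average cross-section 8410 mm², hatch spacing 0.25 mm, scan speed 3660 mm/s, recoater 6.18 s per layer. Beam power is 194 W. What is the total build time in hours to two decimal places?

8.54 hours

Layers = ⌈240/0.12⌉ = 2000.
Hatch length per layer = 8410 / 0.25 = 33640 mm.
Per-layer scan time = 33640 / 3660, so 9.1913 s.
Layer cycle = 9.1913 + 6.18 = 15.3713 s.
2000 layers × 15.3713 s/layer = 30742.6 s, i.e. 8.54 hours.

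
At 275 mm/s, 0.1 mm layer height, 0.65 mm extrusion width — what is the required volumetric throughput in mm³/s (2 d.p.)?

17.88

Extrusion cross-section: 0.1 × 0.65 → 0.065 mm².
Q = v·A = 275 × 0.065 = 17.88 mm³/s.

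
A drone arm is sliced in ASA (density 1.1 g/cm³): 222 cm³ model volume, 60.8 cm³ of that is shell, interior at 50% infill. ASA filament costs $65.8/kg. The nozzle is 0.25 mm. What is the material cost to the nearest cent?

$10.23

Infill region = 222 − 60.8, so 161.2 cm³.
Deposited infill = 0.50 × 161.2 = 80.6 cm³.
Deposited volume: 60.8 + 80.6 → 141.4 cm³.
Mass = 141.4 × 1.1, so 155.54 g.
At $65.8/kg: 155.54/1000 × 65.8 = $10.23.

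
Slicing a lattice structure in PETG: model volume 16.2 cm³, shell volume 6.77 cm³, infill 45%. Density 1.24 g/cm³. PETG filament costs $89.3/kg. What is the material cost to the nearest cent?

$1.22

Infill region = 16.2 − 6.77, so 9.43 cm³.
Infill deposited = 0.45 × 9.43 = 4.2435 cm³.
Total printed volume = 6.77 + 4.2435 = 11.0135 cm³.
Mass: 11.0135 × 1.24 → 13.65674 g.
Cost = 13.65674 g / 1000 × $89.3/kg = $1.22.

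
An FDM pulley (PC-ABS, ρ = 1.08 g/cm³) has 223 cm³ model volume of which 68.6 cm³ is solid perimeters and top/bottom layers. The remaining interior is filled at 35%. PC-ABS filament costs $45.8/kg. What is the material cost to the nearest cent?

$6.07

Infill region = 223 − 68.6 = 154.4 cm³.
Infill volume: 0.35 × 154.4 → 54.04 cm³.
Total printed volume: 68.6 + 54.04 → 122.64 cm³.
Mass = 122.64 × 1.08 = 132.4512 g.
At $45.8/kg: 132.4512/1000 × 45.8 = $6.07.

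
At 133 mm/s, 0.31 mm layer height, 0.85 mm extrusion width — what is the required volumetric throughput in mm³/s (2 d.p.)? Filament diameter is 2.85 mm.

35.05

A = 0.31 × 0.85 = 0.2635 mm².
Volumetric flow = 133 × 0.2635 = 35.05 mm³/s.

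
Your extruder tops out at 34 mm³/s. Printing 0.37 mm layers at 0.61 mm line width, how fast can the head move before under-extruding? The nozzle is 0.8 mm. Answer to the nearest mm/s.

A = 0.37 × 0.61, so 0.2257 mm².
Max speed = 34 / 0.2257 = 150.64 ≈ 151 mm/s.

151 mm/s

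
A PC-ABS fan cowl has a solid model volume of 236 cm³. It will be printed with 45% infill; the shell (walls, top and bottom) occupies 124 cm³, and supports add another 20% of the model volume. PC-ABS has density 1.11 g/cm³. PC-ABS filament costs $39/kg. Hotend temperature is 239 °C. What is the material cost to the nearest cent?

$9.59

Volume inside the shell = 236 − 124, so 112 cm³.
Infill volume: 0.45 × 112 → 50.4 cm³.
Support = 0.20 × 236, so 47.2 cm³.
Total printed volume: 124 + 50.4 + 47.2 → 221.6 cm³.
Mass = 221.6 × 1.11 = 245.976 g.
At $39/kg: 245.976/1000 × 39 = $9.59.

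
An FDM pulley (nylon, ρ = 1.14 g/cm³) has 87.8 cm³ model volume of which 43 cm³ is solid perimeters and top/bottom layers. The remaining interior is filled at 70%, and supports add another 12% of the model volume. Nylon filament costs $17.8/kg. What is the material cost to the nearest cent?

$1.72

Infill region: 87.8 − 43 → 44.8 cm³.
Deposited infill = 0.70 × 44.8, so 31.36 cm³.
Support = 0.12 × 87.8 = 10.536 cm³.
Deposited volume: 43 + 31.36 + 10.536 → 84.896 cm³.
Mass: 84.896 × 1.14 → 96.78144 g.
Cost = 96.78144 g / 1000 × $17.8/kg = $1.72.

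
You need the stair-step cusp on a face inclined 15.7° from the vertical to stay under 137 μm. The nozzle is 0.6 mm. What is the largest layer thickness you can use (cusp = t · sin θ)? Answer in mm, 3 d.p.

t = h_c / sin θ = 0.137 / 0.2706 = 0.506 mm.

0.506 mm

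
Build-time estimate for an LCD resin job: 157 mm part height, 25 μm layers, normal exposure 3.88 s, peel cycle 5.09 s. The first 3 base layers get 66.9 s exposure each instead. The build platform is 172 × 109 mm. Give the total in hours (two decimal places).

Layers = ⌈157/0.025⌉ = 6280.
Base layers = 3 × (66.9 + 5.09) = 215.97 s.
Normal layers = 6277 × (3.88 + 5.09), so 56304.69 s.
Sum: 215.97 + 56304.69 = 56520.66 s → 15.70 hours.

15.70 hours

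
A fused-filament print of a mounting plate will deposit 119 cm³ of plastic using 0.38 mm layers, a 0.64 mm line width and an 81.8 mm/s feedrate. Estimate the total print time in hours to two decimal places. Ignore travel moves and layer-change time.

1.66 hours

Bead cross-section = 0.38 × 0.64, so 0.2432 mm².
Total extruded path = 119000/0.2432 = 489309.2 mm.
Time extruding = 489309.2 / 81.8, so 5981.8 s.
That's 5981.8 s → 1.66 hours.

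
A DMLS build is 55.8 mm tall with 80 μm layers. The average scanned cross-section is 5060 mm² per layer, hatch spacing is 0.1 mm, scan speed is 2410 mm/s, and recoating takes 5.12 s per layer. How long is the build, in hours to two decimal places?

5.06 hours

Layer count = ceil(55.8 / 0.08) = 698.
Hatch length per layer: 5060 / 0.1 → 50600 mm.
Scan time per layer = 50600 / 2410 = 20.9959 s.
Layer cycle: 20.9959 + 5.12 → 26.1159 s.
698 layers × 26.1159 s/layer = 18228.8982 s, i.e. 5.06 hours.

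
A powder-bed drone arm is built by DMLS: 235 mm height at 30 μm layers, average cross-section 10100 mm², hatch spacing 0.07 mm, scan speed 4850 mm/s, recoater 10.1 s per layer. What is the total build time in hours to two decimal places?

86.72 hours

Layers = ⌈235/0.03⌉ = 7834.
Per-layer scan distance: 10100 / 0.07 → 144285.7 mm.
Laser time per layer: 144285.7 / 4850 → 29.7496 s.
Per-layer time = 29.7496 + 10.1, so 39.8496 s.
Total: 7834 × 39.8496 s = 312181.7664 s → 86.72 hours.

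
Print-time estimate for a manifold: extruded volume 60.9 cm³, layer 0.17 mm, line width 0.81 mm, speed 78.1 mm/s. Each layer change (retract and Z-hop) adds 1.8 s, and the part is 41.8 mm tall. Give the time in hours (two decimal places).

Line area = 0.17 × 0.81 = 0.1377 mm².
Total extruded path = 60900/0.1377 = 442265.8 mm.
Print-move time: 442265.8 / 78.1 → 5662.8 s.
Layer count = ceil(41.8 / 0.17) = 246.
Non-print overhead = 246 × 1.8, so 442.8 s.
Total = 5662.8 + 442.8 = 6105.6 s = 1.70 hours.

1.70 hours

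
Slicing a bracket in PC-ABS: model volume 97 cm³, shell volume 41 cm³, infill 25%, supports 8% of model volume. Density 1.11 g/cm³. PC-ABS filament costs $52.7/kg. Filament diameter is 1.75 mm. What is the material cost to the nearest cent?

Infill region = 97 − 41 = 56 cm³.
Infill deposited = 0.25 × 56, so 14 cm³.
Support: 0.08 × 97 → 7.76 cm³.
Total printed volume: 41 + 14 + 7.76 → 62.76 cm³.
Mass = 62.76 × 1.11, so 69.6636 g.
Cost = 69.6636 g / 1000 × $52.7/kg = $3.67.

$3.67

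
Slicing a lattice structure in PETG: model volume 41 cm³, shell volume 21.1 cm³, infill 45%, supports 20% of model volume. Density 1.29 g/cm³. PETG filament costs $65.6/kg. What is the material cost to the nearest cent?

Infill region = 41 − 21.1 = 19.9 cm³.
Infill volume: 0.45 × 19.9 → 8.955 cm³.
Support = 0.20 × 41, so 8.2 cm³.
Deposited volume: 21.1 + 8.955 + 8.2 → 38.255 cm³.
Mass = 38.255 × 1.29, so 49.34895 g.
At $65.6/kg: 49.34895/1000 × 65.6 = $3.24.

$3.24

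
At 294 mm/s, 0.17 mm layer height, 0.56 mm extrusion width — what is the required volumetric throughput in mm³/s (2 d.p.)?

A = 0.17 × 0.56, so 0.0952 mm².
Q = v·A = 294 × 0.0952 = 27.99 mm³/s.

27.99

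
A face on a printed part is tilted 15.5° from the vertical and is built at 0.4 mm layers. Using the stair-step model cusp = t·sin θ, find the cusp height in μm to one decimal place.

Cusp = layer height × sin(15.5°) = 0.4 × 0.2672 = 0.10688 mm = 106.9 μm.

106.9 μm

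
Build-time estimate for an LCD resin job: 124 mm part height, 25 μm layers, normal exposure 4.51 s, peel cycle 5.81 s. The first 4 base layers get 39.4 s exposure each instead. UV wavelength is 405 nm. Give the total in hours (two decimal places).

Layer count = ceil(124 / 0.025) = 4960.
Burn-in layers = 4 × (39.4 + 5.81) = 180.84 s.
Regular layers: 4956 × (4.51 + 5.81) → 51145.92 s.
Sum: 180.84 + 51145.92 = 51326.76 s → 14.26 hours.

14.26 hours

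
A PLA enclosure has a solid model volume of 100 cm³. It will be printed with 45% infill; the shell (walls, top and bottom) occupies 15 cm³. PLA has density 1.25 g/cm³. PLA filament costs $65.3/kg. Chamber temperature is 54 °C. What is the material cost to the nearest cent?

Infill region: 100 − 15 → 85 cm³.
Infill deposited = 0.45 × 85 = 38.25 cm³.
Deposited volume: 15 + 38.25 → 53.25 cm³.
Mass = 53.25 × 1.25 = 66.5625 g.
Cost = 66.5625 g / 1000 × $65.3/kg = $4.35.

$4.35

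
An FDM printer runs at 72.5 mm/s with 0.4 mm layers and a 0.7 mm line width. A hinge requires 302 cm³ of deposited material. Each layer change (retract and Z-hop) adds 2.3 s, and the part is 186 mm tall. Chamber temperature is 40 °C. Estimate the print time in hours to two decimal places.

Line area = 0.4 × 0.7 = 0.28 mm².
Toolpath length = 302 cm³ / 0.28 mm² = 302000 / 0.28 = 1078571.4 mm.
Time extruding: 1078571.4 / 72.5 → 14876.8 s.
Layers = ⌈186/0.4⌉ = 465.
Layer-change overhead: 465 × 2.3 → 1069.5 s.
Total = 14876.8 + 1069.5 = 15946.3 s = 4.43 hours.

4.43 hours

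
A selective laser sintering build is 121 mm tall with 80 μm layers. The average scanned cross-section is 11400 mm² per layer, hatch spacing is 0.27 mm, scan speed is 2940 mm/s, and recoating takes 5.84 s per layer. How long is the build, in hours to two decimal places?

8.49 hours

Number of layers: 121 / 0.08 → 1513 (rounded up).
Scan path per layer: 11400 / 0.27 → 42222.2 mm.
Laser time per layer = 42222.2 / 2940, so 14.3613 s.
Per-layer time: 14.3613 + 5.84 → 20.2013 s.
1513 layers × 20.2013 s/layer = 30564.5669 s, i.e. 8.49 hours.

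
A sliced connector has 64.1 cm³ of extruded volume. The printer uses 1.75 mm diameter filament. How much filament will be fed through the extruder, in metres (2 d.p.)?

A = π r² = π × 0.875² = 2.4053 mm².
L = 64100 mm³ / 2.4053 mm² = 26649.48 mm, i.e. 26.65 m.

26.65 m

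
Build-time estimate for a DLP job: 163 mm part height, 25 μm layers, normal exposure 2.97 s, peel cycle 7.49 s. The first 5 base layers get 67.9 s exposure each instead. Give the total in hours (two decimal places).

Number of layers: 163 / 0.025 → 6520 (rounded up).
Base layers: 5 × (67.9 + 7.49) → 376.95 s.
Remaining layers: 6515 × (2.97 + 7.49) → 68146.9 s.
Sum: 376.95 + 68146.9 = 68523.85 s → 19.03 hours.

19.03 hours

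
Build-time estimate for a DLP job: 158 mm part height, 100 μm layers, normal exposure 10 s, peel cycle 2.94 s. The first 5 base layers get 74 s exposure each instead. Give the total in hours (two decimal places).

Layers = ⌈158/0.1⌉ = 1580.
Base layers = 5 × (74 + 2.94), so 384.7 s.
Normal layers = 1575 × (10 + 2.94), so 20380.5 s.
Total = 384.7 + 20380.5 = 20765.2 s = 5.77 hours.

5.77 hours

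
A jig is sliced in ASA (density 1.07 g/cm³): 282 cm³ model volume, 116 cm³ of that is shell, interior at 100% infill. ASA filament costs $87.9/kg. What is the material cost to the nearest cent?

$26.52

Interior volume: 282 − 116 → 166 cm³.
Infill volume = 1.00 × 166, so 166 cm³.
Total printed volume: 116 + 166 → 282 cm³.
Mass = 282 × 1.07 = 301.74 g.
At $87.9/kg: 301.74/1000 × 87.9 = $26.52.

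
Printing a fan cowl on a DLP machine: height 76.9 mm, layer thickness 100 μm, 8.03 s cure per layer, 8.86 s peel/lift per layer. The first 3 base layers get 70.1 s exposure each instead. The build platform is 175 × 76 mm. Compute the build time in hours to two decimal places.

Number of layers: 76.9 / 0.1 → 769 (rounded up).
Burn-in layers: 3 × (70.1 + 8.86) → 236.88 s.
Remaining layers = 766 × (8.03 + 8.86) = 12937.74 s.
Total = 236.88 + 12937.74 = 13174.62 s = 3.66 hours.

3.66 hours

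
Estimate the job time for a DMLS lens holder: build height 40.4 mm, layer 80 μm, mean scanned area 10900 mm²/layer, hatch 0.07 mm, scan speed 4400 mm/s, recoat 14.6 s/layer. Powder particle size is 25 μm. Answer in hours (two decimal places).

Number of layers: 40.4 / 0.08 → 505 (rounded up).
Hatch length per layer = 10900 / 0.07 = 155714.3 mm.
Laser time per layer = 155714.3 / 4400 = 35.3896 s.
Time per layer = 35.3896 + 14.6 = 49.9896 s.
505 layers × 49.9896 s/layer = 25244.748 s, i.e. 7.01 hours.

7.01 hours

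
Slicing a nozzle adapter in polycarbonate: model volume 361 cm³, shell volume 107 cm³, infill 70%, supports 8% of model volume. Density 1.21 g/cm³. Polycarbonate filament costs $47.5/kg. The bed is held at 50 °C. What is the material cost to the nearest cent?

$18.03

Infill region = 361 − 107, so 254 cm³.
Deposited infill = 0.70 × 254, so 177.8 cm³.
Support = 0.08 × 361 = 28.88 cm³.
Deposited volume: 107 + 177.8 + 28.88 → 313.68 cm³.
Mass: 313.68 × 1.21 → 379.5528 g.
At $47.5/kg: 379.5528/1000 × 47.5 = $18.03.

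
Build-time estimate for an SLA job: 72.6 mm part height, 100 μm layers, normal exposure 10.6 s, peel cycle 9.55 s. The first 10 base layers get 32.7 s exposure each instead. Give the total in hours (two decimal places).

4.12 hours

Layers = ⌈72.6/0.1⌉ = 726.
Burn-in layers = 10 × (32.7 + 9.55), so 422.5 s.
Regular layers: 716 × (10.6 + 9.55) → 14427.4 s.
Sum: 422.5 + 14427.4 = 14849.9 s → 4.12 hours.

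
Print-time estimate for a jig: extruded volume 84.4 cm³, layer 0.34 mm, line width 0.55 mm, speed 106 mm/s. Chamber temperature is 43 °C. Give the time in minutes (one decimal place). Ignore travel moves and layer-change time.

71.0 minutes

Extrusion cross-section = 0.34 × 0.55, so 0.187 mm².
Toolpath length = 84.4 cm³ / 0.187 mm² = 84400 / 0.187 = 451336.9 mm.
Time extruding: 451336.9 / 106 → 4257.9 s.
Converting: 4257.9 s = 71.0 minutes.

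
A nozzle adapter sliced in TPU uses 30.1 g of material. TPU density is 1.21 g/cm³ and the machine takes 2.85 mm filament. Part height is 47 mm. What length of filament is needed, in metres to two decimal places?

Extruded volume: 30.1/1.21 = 24.876 cm³ (24876 mm³).
Cross-section of 2.85 mm filament: π·(2.85/2)² = 6.3794 mm².
Length = 24876 / 6.3794 = 3899.43 mm = 3.90 m.

3.90 m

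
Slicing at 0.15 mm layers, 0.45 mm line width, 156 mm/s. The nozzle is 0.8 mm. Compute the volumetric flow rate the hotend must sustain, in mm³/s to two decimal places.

10.53

Extrusion cross-section: 0.15 × 0.45 → 0.0675 mm².
Q = v·A = 156 × 0.0675 = 10.53 mm³/s.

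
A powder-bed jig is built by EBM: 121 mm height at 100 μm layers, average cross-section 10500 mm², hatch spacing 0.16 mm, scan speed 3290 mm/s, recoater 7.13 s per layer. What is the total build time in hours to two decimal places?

9.10 hours

Number of layers: 121 / 0.1 → 1210 (rounded up).
Hatch length per layer = 10500 / 0.16, so 65625 mm.
Per-layer scan time = 65625 / 3290 = 19.9468 s.
Per-layer time = 19.9468 + 7.13, so 27.0768 s.
1210 layers × 27.0768 s/layer = 32762.928 s, i.e. 9.10 hours.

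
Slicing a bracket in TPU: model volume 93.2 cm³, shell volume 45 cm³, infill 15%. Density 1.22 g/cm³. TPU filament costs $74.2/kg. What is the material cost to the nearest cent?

$4.73

Infill region = 93.2 − 45 = 48.2 cm³.
Infill deposited: 0.15 × 48.2 → 7.23 cm³.
Total printed volume = 45 + 7.23, so 52.23 cm³.
Mass: 52.23 × 1.22 → 63.7206 g.
At $74.2/kg: 63.7206/1000 × 74.2 = $4.73.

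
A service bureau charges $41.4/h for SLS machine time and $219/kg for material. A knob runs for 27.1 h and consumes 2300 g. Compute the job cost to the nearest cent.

Machine-time cost = 41.4 × 27.1, so $1121.94.
Material cost = 219 × 2300/1000 = $503.70.
Total = 1121.94 + 503.70 = $1625.64.

$1625.64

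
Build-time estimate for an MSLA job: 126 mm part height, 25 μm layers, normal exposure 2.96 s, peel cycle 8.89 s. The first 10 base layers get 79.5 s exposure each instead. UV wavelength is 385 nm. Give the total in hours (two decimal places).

Layer count = ceil(126 / 0.025) = 5040.
Base layers = 10 × (79.5 + 8.89) = 883.9 s.
Normal layers = 5030 × (2.96 + 8.89), so 59605.5 s.
Total = 883.9 + 59605.5 = 60489.4 s = 16.80 hours.

16.80 hours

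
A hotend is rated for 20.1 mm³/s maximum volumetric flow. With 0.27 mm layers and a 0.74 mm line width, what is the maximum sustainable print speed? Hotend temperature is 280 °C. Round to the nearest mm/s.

A = 0.27 × 0.74 = 0.1998 mm².
Max speed = 20.1 / 0.1998 = 100.60 ≈ 101 mm/s.

101 mm/s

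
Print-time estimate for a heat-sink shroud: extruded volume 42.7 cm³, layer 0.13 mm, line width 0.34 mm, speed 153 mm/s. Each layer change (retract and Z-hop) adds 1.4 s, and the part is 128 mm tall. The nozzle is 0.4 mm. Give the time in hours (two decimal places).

2.14 hours

Extrusion cross-section = 0.13 × 0.34, so 0.0442 mm².
Path length: 42700 mm³ / 0.0442 mm² → 966063.3 mm.
Time extruding = 966063.3 / 153 = 6314.1 s.
Number of layers: 128 / 0.13 → 985 (rounded up).
Non-print overhead: 985 × 1.4 → 1379 s.
Altogether 6314.1 + 1379 = 7693.1 s, i.e. 2.14 hours.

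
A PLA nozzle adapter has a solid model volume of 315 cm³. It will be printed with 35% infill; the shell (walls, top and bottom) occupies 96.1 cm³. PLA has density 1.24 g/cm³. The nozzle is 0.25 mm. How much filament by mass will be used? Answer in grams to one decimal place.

Infill region: 315 − 96.1 → 218.9 cm³.
Infill deposited = 0.35 × 218.9 = 76.615 cm³.
Deposited volume: 96.1 + 76.615 → 172.715 cm³.
Mass: 172.715 × 1.24 → 214.1666 g.

214.2 g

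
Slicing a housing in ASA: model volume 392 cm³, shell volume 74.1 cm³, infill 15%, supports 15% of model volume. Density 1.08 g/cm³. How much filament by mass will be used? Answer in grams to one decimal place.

195.0 g

Infill region = 392 − 74.1, so 317.9 cm³.
Infill volume: 0.15 × 317.9 → 47.685 cm³.
Support: 0.15 × 392 → 58.8 cm³.
Total printed volume = 74.1 + 47.685 + 58.8, so 180.585 cm³.
Mass = 180.585 × 1.08, so 195.0318 g.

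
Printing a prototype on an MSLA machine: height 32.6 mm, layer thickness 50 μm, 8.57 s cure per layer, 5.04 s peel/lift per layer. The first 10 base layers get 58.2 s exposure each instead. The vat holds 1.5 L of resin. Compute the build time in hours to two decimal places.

Number of layers: 32.6 / 0.05 → 652 (rounded up).
Base layers = 10 × (58.2 + 5.04), so 632.4 s.
Regular layers = 642 × (8.57 + 5.04) = 8737.62 s.
Sum: 632.4 + 8737.62 = 9370.02 s → 2.60 hours.

2.60 hours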